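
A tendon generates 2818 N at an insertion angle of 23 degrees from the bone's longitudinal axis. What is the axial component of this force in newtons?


F_eff = F_tendon * cos(theta)
theta = 23 deg = 0.4014 rad
cos(theta) = 0.9205
F_eff = 2818 * 0.9205
F_eff = 2593.9827


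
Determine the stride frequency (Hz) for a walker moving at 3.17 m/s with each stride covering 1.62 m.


f = v / stride_length
f = 3.17 / 1.62
f = 1.9568


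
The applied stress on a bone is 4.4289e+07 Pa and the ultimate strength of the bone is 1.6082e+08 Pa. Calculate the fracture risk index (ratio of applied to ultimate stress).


FRI = applied / ultimate
FRI = 4.4289e+07 / 1.6082e+08
FRI = 0.2754


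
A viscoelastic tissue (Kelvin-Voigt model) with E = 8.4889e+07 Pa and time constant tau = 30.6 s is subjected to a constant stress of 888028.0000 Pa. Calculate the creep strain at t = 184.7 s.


epsilon(t) = (sigma/E) * (1 - exp(-t/tau))
sigma/E = 888028.0000 / 8.4889e+07 = 0.0105
exp(-t/tau) = exp(-184.7 / 30.6) = 0.0024
epsilon = 0.0105 * (1 - 0.0024)
epsilon = 0.0104


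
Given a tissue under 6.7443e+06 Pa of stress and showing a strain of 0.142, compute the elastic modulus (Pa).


E = stress / strain
E = 6.7443e+06 / 0.142
E = 4.7495e+07


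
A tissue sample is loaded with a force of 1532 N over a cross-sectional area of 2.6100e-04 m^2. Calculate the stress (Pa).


stress = F / A
stress = 1532 / 2.6100e-04
stress = 5.8697e+06


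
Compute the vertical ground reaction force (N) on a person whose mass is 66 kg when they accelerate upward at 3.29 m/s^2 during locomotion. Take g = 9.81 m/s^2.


GRF = m * (g + a)
GRF = 66 * (9.81 + 3.29)
GRF = 66 * 13.1000
GRF = 864.6000


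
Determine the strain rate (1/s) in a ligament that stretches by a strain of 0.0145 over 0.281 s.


strain_rate = delta_strain / delta_t
strain_rate = 0.0145 / 0.281
strain_rate = 0.0516


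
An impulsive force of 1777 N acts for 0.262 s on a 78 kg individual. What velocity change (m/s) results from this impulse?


J = F * dt = 1777 * 0.262 = 465.5740 N*s
delta_v = J / m
delta_v = 465.5740 / 78
delta_v = 5.9689


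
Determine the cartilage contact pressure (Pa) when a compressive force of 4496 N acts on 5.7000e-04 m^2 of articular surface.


P = F / A
P = 4496 / 5.7000e-04
P = 7.8877e+06


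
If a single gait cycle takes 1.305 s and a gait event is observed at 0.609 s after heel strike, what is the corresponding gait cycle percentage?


pct = (event_time / cycle_time) * 100
pct = (0.609 / 1.305) * 100
ratio = 0.4667
pct = 46.6667


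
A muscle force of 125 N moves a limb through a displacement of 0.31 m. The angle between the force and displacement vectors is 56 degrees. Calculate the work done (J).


W = F * d * cos(theta)
theta = 56 deg = 0.9774 rad
cos(theta) = 0.5592
W = 125 * 0.31 * 0.5592
W = 21.6687


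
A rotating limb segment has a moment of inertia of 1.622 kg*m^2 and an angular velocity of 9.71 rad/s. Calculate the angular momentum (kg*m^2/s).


L = I * omega
L = 1.622 * 9.71
L = 15.7496


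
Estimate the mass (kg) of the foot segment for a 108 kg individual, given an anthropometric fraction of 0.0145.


m_segment = body_mass * fraction
m_segment = 108 * 0.0145
m_segment = 1.5660


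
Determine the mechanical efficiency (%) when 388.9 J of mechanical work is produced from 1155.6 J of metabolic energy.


eta = (W_mech / E_meta) * 100
eta = (388.9 / 1155.6) * 100
ratio = 0.3365
eta = 33.6535


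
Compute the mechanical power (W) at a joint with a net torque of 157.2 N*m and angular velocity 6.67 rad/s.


P = M * omega
P = 157.2 * 6.67
P = 1048.5240


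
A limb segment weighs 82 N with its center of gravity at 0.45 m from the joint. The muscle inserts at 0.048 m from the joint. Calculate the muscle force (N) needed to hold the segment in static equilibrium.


F_muscle = W * d_load / d_muscle
F_muscle = 82 * 0.45 / 0.048
Numerator = 36.9000
F_muscle = 768.7500


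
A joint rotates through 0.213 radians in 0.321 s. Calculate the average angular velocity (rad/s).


omega = delta_theta / delta_t
omega = 0.213 / 0.321
omega = 0.6636


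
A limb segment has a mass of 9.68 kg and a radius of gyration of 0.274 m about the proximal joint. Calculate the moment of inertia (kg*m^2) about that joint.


I = m * k^2
I = 9.68 * 0.274^2
k^2 = 0.0751
I = 0.7267


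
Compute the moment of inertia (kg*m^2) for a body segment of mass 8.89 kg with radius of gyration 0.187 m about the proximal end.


I = m * k^2
I = 8.89 * 0.187^2
k^2 = 0.0350
I = 0.3109


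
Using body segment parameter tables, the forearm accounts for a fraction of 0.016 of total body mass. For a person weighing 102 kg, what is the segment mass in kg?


m_segment = body_mass * fraction
m_segment = 102 * 0.016
m_segment = 1.6320


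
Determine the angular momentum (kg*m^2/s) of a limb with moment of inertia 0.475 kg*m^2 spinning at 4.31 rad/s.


L = I * omega
L = 0.475 * 4.31
L = 2.0472


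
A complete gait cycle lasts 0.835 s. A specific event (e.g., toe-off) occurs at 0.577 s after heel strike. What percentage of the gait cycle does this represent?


pct = (event_time / cycle_time) * 100
pct = (0.577 / 0.835) * 100
ratio = 0.6910
pct = 69.1018


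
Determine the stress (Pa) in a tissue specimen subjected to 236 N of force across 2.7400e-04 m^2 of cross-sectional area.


stress = F / A
stress = 236 / 2.7400e-04
stress = 861313.8686


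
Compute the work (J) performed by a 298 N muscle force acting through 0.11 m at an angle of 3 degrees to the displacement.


W = F * d * cos(theta)
theta = 3 deg = 0.0524 rad
cos(theta) = 0.9986
W = 298 * 0.11 * 0.9986
W = 32.7351


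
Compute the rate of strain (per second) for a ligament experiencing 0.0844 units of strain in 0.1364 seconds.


strain_rate = delta_strain / delta_t
strain_rate = 0.0844 / 0.1364
strain_rate = 0.6188


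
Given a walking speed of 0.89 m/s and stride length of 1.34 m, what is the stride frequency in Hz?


f = v / stride_length
f = 0.89 / 1.34
f = 0.6642


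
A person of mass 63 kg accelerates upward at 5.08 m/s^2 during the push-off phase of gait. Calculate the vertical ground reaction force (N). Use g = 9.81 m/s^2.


GRF = m * (g + a)
GRF = 63 * (9.81 + 5.08)
GRF = 63 * 14.8900
GRF = 938.0700


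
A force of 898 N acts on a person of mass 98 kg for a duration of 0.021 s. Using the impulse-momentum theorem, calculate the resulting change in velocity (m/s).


J = F * dt = 898 * 0.021 = 18.8580 N*s
delta_v = J / m
delta_v = 18.8580 / 98
delta_v = 0.1924


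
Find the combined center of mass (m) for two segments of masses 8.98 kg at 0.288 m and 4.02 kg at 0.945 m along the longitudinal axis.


COM = (m1*x1 + m2*x2) / (m1 + m2)
COM = (8.98*0.288 + 4.02*0.945) / (8.98 + 4.02)
Numerator = 6.3851
Denominator = 13.0000
COM = 0.4912


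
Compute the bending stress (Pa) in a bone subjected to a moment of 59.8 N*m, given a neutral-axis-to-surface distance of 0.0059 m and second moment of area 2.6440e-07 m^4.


sigma = M * c / I
sigma = 59.8 * 0.0059 / 2.6440e-07
M * c = 0.3528
sigma = 1.3344e+06


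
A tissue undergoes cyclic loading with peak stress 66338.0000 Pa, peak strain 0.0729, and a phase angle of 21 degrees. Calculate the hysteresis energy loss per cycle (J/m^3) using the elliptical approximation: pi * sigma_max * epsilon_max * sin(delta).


E_loss = pi * sigma_max * epsilon_max * sin(delta)
delta = 21 deg = 0.3665 rad
sin(delta) = 0.3584
E_loss = pi * 66338.0000 * 0.0729 * 0.3584
E_loss = 5444.6371


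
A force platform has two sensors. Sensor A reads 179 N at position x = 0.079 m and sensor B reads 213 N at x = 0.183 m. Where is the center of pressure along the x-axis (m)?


COP_x = (F1*x1 + F2*x2) / (F1 + F2)
COP_x = (179*0.079 + 213*0.183) / (179 + 213)
Numerator = 53.1200
Denominator = 392
COP_x = 0.1355


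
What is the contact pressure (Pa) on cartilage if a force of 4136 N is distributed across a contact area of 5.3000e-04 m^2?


P = F / A
P = 4136 / 5.3000e-04
P = 7.8038e+06


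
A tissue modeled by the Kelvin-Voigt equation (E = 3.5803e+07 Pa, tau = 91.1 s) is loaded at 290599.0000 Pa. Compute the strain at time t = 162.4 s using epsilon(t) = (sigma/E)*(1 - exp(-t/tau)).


epsilon(t) = (sigma/E) * (1 - exp(-t/tau))
sigma/E = 290599.0000 / 3.5803e+07 = 0.0081
exp(-t/tau) = exp(-162.4 / 91.1) = 0.1682
epsilon = 0.0081 * (1 - 0.1682)
epsilon = 0.0068


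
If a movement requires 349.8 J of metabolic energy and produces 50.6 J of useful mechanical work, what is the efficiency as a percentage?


eta = (W_mech / E_meta) * 100
eta = (50.6 / 349.8) * 100
ratio = 0.1447
eta = 14.4654


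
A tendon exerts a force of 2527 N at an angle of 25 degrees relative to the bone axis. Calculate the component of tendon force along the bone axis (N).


F_eff = F_tendon * cos(theta)
theta = 25 deg = 0.4363 rad
cos(theta) = 0.9063
F_eff = 2527 * 0.9063
F_eff = 2290.2398


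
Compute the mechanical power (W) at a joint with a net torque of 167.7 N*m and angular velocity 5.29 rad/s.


P = M * omega
P = 167.7 * 5.29
P = 887.1330


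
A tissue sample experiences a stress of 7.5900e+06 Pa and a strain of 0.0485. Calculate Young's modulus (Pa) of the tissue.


E = stress / strain
E = 7.5900e+06 / 0.0485
E = 1.5649e+08


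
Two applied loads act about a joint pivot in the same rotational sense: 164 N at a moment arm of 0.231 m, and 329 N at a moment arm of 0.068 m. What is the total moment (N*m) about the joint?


M = F1 * d1 + F2 * d2
M = 164 * 0.231 + 329 * 0.068
M = 37.8840 + 22.3720
M = 60.2560


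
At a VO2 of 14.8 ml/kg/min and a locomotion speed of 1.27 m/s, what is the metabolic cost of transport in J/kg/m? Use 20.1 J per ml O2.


Power per kg = VO2 * 20.1 / 60
Power per kg = 14.8 * 20.1 / 60 = 4.9580 W/kg
Cost = power_per_kg / speed
Cost = 4.9580 / 1.27
Cost = 3.9039


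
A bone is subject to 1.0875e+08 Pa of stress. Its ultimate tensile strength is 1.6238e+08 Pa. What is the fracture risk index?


FRI = applied / ultimate
FRI = 1.0875e+08 / 1.6238e+08
FRI = 0.6697


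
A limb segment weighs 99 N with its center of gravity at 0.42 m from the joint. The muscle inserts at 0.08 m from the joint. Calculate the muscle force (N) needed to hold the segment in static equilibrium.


F_muscle = W * d_load / d_muscle
F_muscle = 99 * 0.42 / 0.08
Numerator = 41.5800
F_muscle = 519.7500


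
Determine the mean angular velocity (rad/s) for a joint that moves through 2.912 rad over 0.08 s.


omega = delta_theta / delta_t
omega = 2.912 / 0.08
omega = 36.4000


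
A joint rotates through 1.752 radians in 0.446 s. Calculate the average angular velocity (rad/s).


omega = delta_theta / delta_t
omega = 1.752 / 0.446
omega = 3.9283


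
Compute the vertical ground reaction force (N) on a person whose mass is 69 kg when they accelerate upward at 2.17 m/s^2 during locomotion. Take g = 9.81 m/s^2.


GRF = m * (g + a)
GRF = 69 * (9.81 + 2.17)
GRF = 69 * 11.9800
GRF = 826.6200


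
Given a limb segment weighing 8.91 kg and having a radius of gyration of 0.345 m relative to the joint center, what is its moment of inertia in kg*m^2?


I = m * k^2
I = 8.91 * 0.345^2
k^2 = 0.1190
I = 1.0605


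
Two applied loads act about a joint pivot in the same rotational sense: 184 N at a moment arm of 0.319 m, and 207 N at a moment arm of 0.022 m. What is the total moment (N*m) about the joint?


M = F1 * d1 + F2 * d2
M = 184 * 0.319 + 207 * 0.022
M = 58.6960 + 4.5540
M = 63.2500


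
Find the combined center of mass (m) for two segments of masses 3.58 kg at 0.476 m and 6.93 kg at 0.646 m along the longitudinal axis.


COM = (m1*x1 + m2*x2) / (m1 + m2)
COM = (3.58*0.476 + 6.93*0.646) / (3.58 + 6.93)
Numerator = 6.1809
Denominator = 10.5100
COM = 0.5881


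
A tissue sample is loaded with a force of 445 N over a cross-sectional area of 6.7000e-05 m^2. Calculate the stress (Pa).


stress = F / A
stress = 445 / 6.7000e-05
stress = 6.6418e+06


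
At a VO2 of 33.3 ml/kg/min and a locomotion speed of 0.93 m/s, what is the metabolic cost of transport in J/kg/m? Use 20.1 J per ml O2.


Power per kg = VO2 * 20.1 / 60
Power per kg = 33.3 * 20.1 / 60 = 11.1555 W/kg
Cost = power_per_kg / speed
Cost = 11.1555 / 0.93
Cost = 11.9952


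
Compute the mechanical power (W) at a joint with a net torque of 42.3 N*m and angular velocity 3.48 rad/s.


P = M * omega
P = 42.3 * 3.48
P = 147.2040


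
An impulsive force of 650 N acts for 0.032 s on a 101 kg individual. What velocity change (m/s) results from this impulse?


J = F * dt = 650 * 0.032 = 20.8000 N*s
delta_v = J / m
delta_v = 20.8000 / 101
delta_v = 0.2059


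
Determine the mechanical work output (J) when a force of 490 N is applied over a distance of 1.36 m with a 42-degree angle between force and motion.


W = F * d * cos(theta)
theta = 42 deg = 0.7330 rad
cos(theta) = 0.7431
W = 490 * 1.36 * 0.7431
W = 495.2317


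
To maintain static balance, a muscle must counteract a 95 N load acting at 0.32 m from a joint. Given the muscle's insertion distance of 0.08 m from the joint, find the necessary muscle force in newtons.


F_muscle = W * d_load / d_muscle
F_muscle = 95 * 0.32 / 0.08
Numerator = 30.4000
F_muscle = 380.0000


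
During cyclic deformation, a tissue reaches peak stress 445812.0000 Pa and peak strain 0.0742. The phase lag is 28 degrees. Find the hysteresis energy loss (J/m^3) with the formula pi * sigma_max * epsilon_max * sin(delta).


E_loss = pi * sigma_max * epsilon_max * sin(delta)
delta = 28 deg = 0.4887 rad
sin(delta) = 0.4695
E_loss = pi * 445812.0000 * 0.0742 * 0.4695
E_loss = 48788.2031


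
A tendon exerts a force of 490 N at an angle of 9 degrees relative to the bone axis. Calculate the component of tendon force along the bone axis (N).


F_eff = F_tendon * cos(theta)
theta = 9 deg = 0.1571 rad
cos(theta) = 0.9877
F_eff = 490 * 0.9877
F_eff = 483.9673


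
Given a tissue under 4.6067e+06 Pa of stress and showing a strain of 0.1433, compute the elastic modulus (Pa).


E = stress / strain
E = 4.6067e+06 / 0.1433
E = 3.2147e+07


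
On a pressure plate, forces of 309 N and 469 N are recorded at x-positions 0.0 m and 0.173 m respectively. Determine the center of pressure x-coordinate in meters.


COP_x = (F1*x1 + F2*x2) / (F1 + F2)
COP_x = (309*0.0 + 469*0.173) / (309 + 469)
Numerator = 81.1370
Denominator = 778
COP_x = 0.1043


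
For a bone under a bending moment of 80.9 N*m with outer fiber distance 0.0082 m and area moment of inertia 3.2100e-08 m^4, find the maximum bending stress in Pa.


sigma = M * c / I
sigma = 80.9 * 0.0082 / 3.2100e-08
M * c = 0.6634
sigma = 2.0666e+07


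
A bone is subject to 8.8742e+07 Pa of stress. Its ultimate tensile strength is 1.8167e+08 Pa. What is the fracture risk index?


FRI = applied / ultimate
FRI = 8.8742e+07 / 1.8167e+08
FRI = 0.4885


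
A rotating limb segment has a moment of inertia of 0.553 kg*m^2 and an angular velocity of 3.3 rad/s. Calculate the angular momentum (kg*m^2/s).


L = I * omega
L = 0.553 * 3.3
L = 1.8249


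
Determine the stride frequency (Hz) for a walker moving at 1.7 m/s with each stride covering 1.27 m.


f = v / stride_length
f = 1.7 / 1.27
f = 1.3386


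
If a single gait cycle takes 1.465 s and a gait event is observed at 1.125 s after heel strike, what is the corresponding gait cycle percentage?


pct = (event_time / cycle_time) * 100
pct = (1.125 / 1.465) * 100
ratio = 0.7679
pct = 76.7918


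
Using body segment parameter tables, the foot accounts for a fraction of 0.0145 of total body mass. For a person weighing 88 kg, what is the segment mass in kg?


m_segment = body_mass * fraction
m_segment = 88 * 0.0145
m_segment = 1.2760


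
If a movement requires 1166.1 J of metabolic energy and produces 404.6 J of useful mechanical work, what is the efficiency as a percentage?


eta = (W_mech / E_meta) * 100
eta = (404.6 / 1166.1) * 100
ratio = 0.3470
eta = 34.6969


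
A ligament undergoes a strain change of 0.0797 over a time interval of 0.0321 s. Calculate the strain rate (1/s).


strain_rate = delta_strain / delta_t
strain_rate = 0.0797 / 0.0321
strain_rate = 2.4829


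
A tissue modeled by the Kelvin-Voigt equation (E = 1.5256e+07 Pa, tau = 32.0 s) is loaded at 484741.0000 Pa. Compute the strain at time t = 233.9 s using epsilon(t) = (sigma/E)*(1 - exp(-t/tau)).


epsilon(t) = (sigma/E) * (1 - exp(-t/tau))
sigma/E = 484741.0000 / 1.5256e+07 = 0.0318
exp(-t/tau) = exp(-233.9 / 32.0) = 6.6924e-04
epsilon = 0.0318 * (1 - 6.6924e-04)
epsilon = 0.0318


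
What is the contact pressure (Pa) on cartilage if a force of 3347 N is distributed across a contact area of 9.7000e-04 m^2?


P = F / A
P = 3347 / 9.7000e-04
P = 3.4505e+06


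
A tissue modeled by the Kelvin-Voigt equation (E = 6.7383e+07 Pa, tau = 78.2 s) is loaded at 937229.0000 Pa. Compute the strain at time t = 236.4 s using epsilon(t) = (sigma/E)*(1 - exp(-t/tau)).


epsilon(t) = (sigma/E) * (1 - exp(-t/tau))
sigma/E = 937229.0000 / 6.7383e+07 = 0.0139
exp(-t/tau) = exp(-236.4 / 78.2) = 0.0487
epsilon = 0.0139 * (1 - 0.0487)
epsilon = 0.0132


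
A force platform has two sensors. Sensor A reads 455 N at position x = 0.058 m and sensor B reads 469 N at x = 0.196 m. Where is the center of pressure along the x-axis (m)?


COP_x = (F1*x1 + F2*x2) / (F1 + F2)
COP_x = (455*0.058 + 469*0.196) / (455 + 469)
Numerator = 118.3140
Denominator = 924
COP_x = 0.1280


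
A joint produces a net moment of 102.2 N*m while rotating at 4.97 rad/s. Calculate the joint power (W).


P = M * omega
P = 102.2 * 4.97
P = 507.9340


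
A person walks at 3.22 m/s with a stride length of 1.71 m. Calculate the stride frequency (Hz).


f = v / stride_length
f = 3.22 / 1.71
f = 1.8830


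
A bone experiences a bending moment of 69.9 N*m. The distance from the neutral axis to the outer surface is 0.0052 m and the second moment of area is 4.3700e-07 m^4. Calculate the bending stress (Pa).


sigma = M * c / I
sigma = 69.9 * 0.0052 / 4.3700e-07
M * c = 0.3635
sigma = 831762.0137


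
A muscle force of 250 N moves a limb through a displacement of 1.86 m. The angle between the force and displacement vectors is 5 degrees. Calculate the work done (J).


W = F * d * cos(theta)
theta = 5 deg = 0.0873 rad
cos(theta) = 0.9962
W = 250 * 1.86 * 0.9962
W = 463.2305


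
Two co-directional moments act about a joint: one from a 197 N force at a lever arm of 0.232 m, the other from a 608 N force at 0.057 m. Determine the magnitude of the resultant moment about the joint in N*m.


M = F1 * d1 + F2 * d2
M = 197 * 0.232 + 608 * 0.057
M = 45.7040 + 34.6560
M = 80.3600


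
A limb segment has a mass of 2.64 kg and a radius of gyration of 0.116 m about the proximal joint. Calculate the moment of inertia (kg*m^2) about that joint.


I = m * k^2
I = 2.64 * 0.116^2
k^2 = 0.0135
I = 0.0355


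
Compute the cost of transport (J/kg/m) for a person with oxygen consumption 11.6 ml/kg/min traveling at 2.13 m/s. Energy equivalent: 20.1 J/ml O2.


Power per kg = VO2 * 20.1 / 60
Power per kg = 11.6 * 20.1 / 60 = 3.8860 W/kg
Cost = power_per_kg / speed
Cost = 3.8860 / 2.13
Cost = 1.8244


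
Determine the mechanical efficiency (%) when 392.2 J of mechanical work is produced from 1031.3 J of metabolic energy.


eta = (W_mech / E_meta) * 100
eta = (392.2 / 1031.3) * 100
ratio = 0.3803
eta = 38.0297


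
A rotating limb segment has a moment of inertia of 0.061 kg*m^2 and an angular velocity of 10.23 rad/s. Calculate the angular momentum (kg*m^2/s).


L = I * omega
L = 0.061 * 10.23
L = 0.6240


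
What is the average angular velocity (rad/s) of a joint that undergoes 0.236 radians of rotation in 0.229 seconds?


omega = delta_theta / delta_t
omega = 0.236 / 0.229
omega = 1.0306


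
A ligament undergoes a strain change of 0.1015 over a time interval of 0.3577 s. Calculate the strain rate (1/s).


strain_rate = delta_strain / delta_t
strain_rate = 0.1015 / 0.3577
strain_rate = 0.2838


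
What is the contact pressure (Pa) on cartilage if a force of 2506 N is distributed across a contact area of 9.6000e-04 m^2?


P = F / A
P = 2506 / 9.6000e-04
P = 2.6104e+06


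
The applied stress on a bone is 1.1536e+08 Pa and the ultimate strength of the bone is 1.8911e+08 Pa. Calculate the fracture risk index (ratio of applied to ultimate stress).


FRI = applied / ultimate
FRI = 1.1536e+08 / 1.8911e+08
FRI = 0.6100


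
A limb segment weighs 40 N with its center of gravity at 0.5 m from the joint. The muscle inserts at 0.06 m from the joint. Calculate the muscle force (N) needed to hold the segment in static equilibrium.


F_muscle = W * d_load / d_muscle
F_muscle = 40 * 0.5 / 0.06
Numerator = 20.0000
F_muscle = 333.3333


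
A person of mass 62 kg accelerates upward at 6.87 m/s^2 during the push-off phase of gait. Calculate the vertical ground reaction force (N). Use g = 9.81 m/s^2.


GRF = m * (g + a)
GRF = 62 * (9.81 + 6.87)
GRF = 62 * 16.6800
GRF = 1034.1600


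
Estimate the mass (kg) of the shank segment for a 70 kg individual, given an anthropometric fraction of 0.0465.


m_segment = body_mass * fraction
m_segment = 70 * 0.0465
m_segment = 3.2550


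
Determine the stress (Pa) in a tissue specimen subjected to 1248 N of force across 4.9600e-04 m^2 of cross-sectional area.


stress = F / A
stress = 1248 / 4.9600e-04
stress = 2.5161e+06


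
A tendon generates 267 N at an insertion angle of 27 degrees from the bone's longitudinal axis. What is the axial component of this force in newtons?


F_eff = F_tendon * cos(theta)
theta = 27 deg = 0.4712 rad
cos(theta) = 0.8910
F_eff = 267 * 0.8910
F_eff = 237.8987


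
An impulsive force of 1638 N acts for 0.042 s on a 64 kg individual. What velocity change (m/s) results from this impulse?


J = F * dt = 1638 * 0.042 = 68.7960 N*s
delta_v = J / m
delta_v = 68.7960 / 64
delta_v = 1.0749


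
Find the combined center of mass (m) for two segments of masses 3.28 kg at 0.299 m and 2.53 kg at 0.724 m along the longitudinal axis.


COM = (m1*x1 + m2*x2) / (m1 + m2)
COM = (3.28*0.299 + 2.53*0.724) / (3.28 + 2.53)
Numerator = 2.8124
Denominator = 5.8100
COM = 0.4841


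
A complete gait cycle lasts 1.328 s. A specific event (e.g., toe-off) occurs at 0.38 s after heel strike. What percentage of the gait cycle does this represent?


pct = (event_time / cycle_time) * 100
pct = (0.38 / 1.328) * 100
ratio = 0.2861
pct = 28.6145


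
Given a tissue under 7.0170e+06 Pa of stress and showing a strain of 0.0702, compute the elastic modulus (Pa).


E = stress / strain
E = 7.0170e+06 / 0.0702
E = 9.9957e+07


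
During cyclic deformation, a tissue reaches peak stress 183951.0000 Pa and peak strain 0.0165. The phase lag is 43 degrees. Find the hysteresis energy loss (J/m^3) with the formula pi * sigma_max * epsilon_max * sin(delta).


E_loss = pi * sigma_max * epsilon_max * sin(delta)
delta = 43 deg = 0.7505 rad
sin(delta) = 0.6820
E_loss = pi * 183951.0000 * 0.0165 * 0.6820
E_loss = 6503.0830


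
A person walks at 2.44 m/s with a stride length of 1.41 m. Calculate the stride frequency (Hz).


f = v / stride_length
f = 2.44 / 1.41
f = 1.7305


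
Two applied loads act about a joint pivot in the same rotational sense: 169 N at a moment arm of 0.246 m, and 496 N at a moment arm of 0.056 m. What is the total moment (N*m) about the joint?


M = F1 * d1 + F2 * d2
M = 169 * 0.246 + 496 * 0.056
M = 41.5740 + 27.7760
M = 69.3500


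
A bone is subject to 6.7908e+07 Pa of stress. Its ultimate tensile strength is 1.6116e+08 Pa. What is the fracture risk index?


FRI = applied / ultimate
FRI = 6.7908e+07 / 1.6116e+08
FRI = 0.4214


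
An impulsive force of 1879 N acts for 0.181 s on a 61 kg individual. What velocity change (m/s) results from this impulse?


J = F * dt = 1879 * 0.181 = 340.0990 N*s
delta_v = J / m
delta_v = 340.0990 / 61
delta_v = 5.5754


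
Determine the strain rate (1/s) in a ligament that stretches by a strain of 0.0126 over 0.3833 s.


strain_rate = delta_strain / delta_t
strain_rate = 0.0126 / 0.3833
strain_rate = 0.0329


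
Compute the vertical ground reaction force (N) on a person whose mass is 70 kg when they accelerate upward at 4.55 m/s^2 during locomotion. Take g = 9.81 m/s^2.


GRF = m * (g + a)
GRF = 70 * (9.81 + 4.55)
GRF = 70 * 14.3600
GRF = 1005.2000


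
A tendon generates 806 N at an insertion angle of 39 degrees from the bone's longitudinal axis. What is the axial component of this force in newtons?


F_eff = F_tendon * cos(theta)
theta = 39 deg = 0.6807 rad
cos(theta) = 0.7771
F_eff = 806 * 0.7771
F_eff = 626.3796


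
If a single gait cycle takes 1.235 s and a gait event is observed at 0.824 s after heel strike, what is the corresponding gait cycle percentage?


pct = (event_time / cycle_time) * 100
pct = (0.824 / 1.235) * 100
ratio = 0.6672
pct = 66.7206


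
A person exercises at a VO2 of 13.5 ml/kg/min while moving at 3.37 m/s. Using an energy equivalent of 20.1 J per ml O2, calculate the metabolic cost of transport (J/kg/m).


Power per kg = VO2 * 20.1 / 60
Power per kg = 13.5 * 20.1 / 60 = 4.5225 W/kg
Cost = power_per_kg / speed
Cost = 4.5225 / 3.37
Cost = 1.3420


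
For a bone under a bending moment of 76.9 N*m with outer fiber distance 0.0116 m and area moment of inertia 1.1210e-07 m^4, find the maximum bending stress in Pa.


sigma = M * c / I
sigma = 76.9 * 0.0116 / 1.1210e-07
M * c = 0.8920
sigma = 7.9575e+06


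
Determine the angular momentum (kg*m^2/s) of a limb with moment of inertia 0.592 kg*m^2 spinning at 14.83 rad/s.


L = I * omega
L = 0.592 * 14.83
L = 8.7794


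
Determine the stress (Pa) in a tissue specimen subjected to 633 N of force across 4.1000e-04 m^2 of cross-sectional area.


stress = F / A
stress = 633 / 4.1000e-04
stress = 1.5439e+06


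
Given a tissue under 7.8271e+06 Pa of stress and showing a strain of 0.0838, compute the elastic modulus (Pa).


E = stress / strain
E = 7.8271e+06 / 0.0838
E = 9.3402e+07


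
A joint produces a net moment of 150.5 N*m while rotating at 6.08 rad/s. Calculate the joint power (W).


P = M * omega
P = 150.5 * 6.08
P = 915.0400


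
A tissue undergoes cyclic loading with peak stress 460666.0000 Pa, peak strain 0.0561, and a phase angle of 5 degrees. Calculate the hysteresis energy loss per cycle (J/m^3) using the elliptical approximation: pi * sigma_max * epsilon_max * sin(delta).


E_loss = pi * sigma_max * epsilon_max * sin(delta)
delta = 5 deg = 0.0873 rad
sin(delta) = 0.0872
E_loss = pi * 460666.0000 * 0.0561 * 0.0872
E_loss = 7076.1153


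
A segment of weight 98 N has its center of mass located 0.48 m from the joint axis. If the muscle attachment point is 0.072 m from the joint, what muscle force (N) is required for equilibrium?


F_muscle = W * d_load / d_muscle
F_muscle = 98 * 0.48 / 0.072
Numerator = 47.0400
F_muscle = 653.3333


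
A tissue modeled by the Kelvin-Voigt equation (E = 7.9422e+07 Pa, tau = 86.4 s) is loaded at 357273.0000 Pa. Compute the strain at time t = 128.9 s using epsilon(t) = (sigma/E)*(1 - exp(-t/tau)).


epsilon(t) = (sigma/E) * (1 - exp(-t/tau))
sigma/E = 357273.0000 / 7.9422e+07 = 0.0045
exp(-t/tau) = exp(-128.9 / 86.4) = 0.2249
epsilon = 0.0045 * (1 - 0.2249)
epsilon = 0.0035


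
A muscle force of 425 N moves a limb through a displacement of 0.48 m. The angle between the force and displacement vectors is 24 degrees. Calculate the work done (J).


W = F * d * cos(theta)
theta = 24 deg = 0.4189 rad
cos(theta) = 0.9135
W = 425 * 0.48 * 0.9135
W = 186.3633


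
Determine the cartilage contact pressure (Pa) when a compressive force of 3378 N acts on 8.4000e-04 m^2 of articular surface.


P = F / A
P = 3378 / 8.4000e-04
P = 4.0214e+06


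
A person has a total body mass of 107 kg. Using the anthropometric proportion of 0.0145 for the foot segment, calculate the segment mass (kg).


m_segment = body_mass * fraction
m_segment = 107 * 0.0145
m_segment = 1.5515


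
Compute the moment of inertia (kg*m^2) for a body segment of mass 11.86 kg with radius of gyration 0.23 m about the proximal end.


I = m * k^2
I = 11.86 * 0.23^2
k^2 = 0.0529
I = 0.6274


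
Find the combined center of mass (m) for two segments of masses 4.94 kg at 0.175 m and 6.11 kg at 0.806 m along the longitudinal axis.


COM = (m1*x1 + m2*x2) / (m1 + m2)
COM = (4.94*0.175 + 6.11*0.806) / (4.94 + 6.11)
Numerator = 5.7892
Denominator = 11.0500
COM = 0.5239


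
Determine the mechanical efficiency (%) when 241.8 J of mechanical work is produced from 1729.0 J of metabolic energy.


eta = (W_mech / E_meta) * 100
eta = (241.8 / 1729.0) * 100
ratio = 0.1398
eta = 13.9850


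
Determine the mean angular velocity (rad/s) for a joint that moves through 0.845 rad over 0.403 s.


omega = delta_theta / delta_t
omega = 0.845 / 0.403
omega = 2.0968


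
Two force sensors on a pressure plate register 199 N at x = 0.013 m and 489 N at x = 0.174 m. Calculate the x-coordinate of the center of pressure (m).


COP_x = (F1*x1 + F2*x2) / (F1 + F2)
COP_x = (199*0.013 + 489*0.174) / (199 + 489)
Numerator = 87.6730
Denominator = 688
COP_x = 0.1274


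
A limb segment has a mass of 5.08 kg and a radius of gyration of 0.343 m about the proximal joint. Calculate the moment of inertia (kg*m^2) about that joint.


I = m * k^2
I = 5.08 * 0.343^2
k^2 = 0.1176
I = 0.5977


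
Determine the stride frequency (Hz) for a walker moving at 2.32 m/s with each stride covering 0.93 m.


f = v / stride_length
f = 2.32 / 0.93
f = 2.4946


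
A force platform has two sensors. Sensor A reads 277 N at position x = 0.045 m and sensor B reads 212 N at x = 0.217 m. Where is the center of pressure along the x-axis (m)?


COP_x = (F1*x1 + F2*x2) / (F1 + F2)
COP_x = (277*0.045 + 212*0.217) / (277 + 212)
Numerator = 58.4690
Denominator = 489
COP_x = 0.1196


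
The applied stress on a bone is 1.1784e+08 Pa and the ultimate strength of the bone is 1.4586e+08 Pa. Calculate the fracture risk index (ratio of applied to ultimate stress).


FRI = applied / ultimate
FRI = 1.1784e+08 / 1.4586e+08
FRI = 0.8079


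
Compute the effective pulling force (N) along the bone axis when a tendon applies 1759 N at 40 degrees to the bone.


F_eff = F_tendon * cos(theta)
theta = 40 deg = 0.6981 rad
cos(theta) = 0.7660
F_eff = 1759 * 0.7660
F_eff = 1347.4722


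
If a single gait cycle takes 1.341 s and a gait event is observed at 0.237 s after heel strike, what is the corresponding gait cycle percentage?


pct = (event_time / cycle_time) * 100
pct = (0.237 / 1.341) * 100
ratio = 0.1767
pct = 17.6734


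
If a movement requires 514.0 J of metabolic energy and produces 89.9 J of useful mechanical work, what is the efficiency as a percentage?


eta = (W_mech / E_meta) * 100
eta = (89.9 / 514.0) * 100
ratio = 0.1749
eta = 17.4903


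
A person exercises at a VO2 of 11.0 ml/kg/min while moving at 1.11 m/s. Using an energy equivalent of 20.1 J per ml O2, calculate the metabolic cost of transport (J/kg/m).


Power per kg = VO2 * 20.1 / 60
Power per kg = 11.0 * 20.1 / 60 = 3.6850 W/kg
Cost = power_per_kg / speed
Cost = 3.6850 / 1.11
Cost = 3.3198


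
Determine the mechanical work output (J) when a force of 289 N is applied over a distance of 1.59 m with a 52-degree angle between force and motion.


W = F * d * cos(theta)
theta = 52 deg = 0.9076 rad
cos(theta) = 0.6157
W = 289 * 1.59 * 0.6157
W = 282.9026


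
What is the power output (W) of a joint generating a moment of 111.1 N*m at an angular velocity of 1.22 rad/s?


P = M * omega
P = 111.1 * 1.22
P = 135.5420


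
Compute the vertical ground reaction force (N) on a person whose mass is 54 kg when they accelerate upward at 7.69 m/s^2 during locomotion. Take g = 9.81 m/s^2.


GRF = m * (g + a)
GRF = 54 * (9.81 + 7.69)
GRF = 54 * 17.5000
GRF = 945.0000


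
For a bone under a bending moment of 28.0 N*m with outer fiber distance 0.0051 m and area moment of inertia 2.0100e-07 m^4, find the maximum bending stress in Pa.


sigma = M * c / I
sigma = 28.0 * 0.0051 / 2.0100e-07
M * c = 0.1428
sigma = 710447.7612


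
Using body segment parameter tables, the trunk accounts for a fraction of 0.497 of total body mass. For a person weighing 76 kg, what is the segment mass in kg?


m_segment = body_mass * fraction
m_segment = 76 * 0.497
m_segment = 37.7720


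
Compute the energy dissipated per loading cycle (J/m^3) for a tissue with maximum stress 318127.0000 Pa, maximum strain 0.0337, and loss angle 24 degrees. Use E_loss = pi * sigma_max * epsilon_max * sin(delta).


E_loss = pi * sigma_max * epsilon_max * sin(delta)
delta = 24 deg = 0.4189 rad
sin(delta) = 0.4067
E_loss = pi * 318127.0000 * 0.0337 * 0.4067
E_loss = 13699.1494


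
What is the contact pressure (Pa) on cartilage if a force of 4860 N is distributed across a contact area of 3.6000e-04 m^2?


P = F / A
P = 4860 / 3.6000e-04
P = 1.3500e+07


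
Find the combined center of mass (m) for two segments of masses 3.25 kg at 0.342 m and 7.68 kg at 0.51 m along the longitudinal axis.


COM = (m1*x1 + m2*x2) / (m1 + m2)
COM = (3.25*0.342 + 7.68*0.51) / (3.25 + 7.68)
Numerator = 5.0283
Denominator = 10.9300
COM = 0.4600


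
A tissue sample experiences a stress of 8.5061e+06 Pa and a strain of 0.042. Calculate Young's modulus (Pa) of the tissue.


E = stress / strain
E = 8.5061e+06 / 0.042
E = 2.0253e+08


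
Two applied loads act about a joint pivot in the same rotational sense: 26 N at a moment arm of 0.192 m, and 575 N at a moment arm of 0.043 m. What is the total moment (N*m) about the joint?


M = F1 * d1 + F2 * d2
M = 26 * 0.192 + 575 * 0.043
M = 4.9920 + 24.7250
M = 29.7170


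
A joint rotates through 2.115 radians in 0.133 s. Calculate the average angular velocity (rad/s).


omega = delta_theta / delta_t
omega = 2.115 / 0.133
omega = 15.9023


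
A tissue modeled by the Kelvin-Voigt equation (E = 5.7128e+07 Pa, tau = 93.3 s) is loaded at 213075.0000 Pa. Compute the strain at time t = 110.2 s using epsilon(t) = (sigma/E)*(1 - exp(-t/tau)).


epsilon(t) = (sigma/E) * (1 - exp(-t/tau))
sigma/E = 213075.0000 / 5.7128e+07 = 0.0037
exp(-t/tau) = exp(-110.2 / 93.3) = 0.3069
epsilon = 0.0037 * (1 - 0.3069)
epsilon = 0.0026


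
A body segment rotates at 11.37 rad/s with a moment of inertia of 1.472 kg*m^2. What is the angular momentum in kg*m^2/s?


L = I * omega
L = 1.472 * 11.37
L = 16.7366


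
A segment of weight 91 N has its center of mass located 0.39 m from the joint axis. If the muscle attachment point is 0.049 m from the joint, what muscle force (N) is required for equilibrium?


F_muscle = W * d_load / d_muscle
F_muscle = 91 * 0.39 / 0.049
Numerator = 35.4900
F_muscle = 724.2857


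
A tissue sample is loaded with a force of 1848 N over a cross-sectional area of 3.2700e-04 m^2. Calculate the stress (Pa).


stress = F / A
stress = 1848 / 3.2700e-04
stress = 5.6514e+06


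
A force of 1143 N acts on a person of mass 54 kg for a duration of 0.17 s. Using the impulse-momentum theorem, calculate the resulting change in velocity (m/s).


J = F * dt = 1143 * 0.17 = 194.3100 N*s
delta_v = J / m
delta_v = 194.3100 / 54
delta_v = 3.5983


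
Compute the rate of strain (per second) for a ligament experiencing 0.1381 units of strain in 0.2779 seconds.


strain_rate = delta_strain / delta_t
strain_rate = 0.1381 / 0.2779
strain_rate = 0.4969


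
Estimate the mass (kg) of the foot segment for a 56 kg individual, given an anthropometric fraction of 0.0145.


m_segment = body_mass * fraction
m_segment = 56 * 0.0145
m_segment = 0.8120


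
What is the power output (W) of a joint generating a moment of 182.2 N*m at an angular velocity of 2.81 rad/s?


P = M * omega
P = 182.2 * 2.81
P = 511.9820


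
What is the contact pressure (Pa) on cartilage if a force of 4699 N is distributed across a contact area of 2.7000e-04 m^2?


P = F / A
P = 4699 / 2.7000e-04
P = 1.7404e+07


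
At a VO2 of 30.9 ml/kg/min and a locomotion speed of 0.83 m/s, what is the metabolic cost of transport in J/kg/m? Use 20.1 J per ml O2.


Power per kg = VO2 * 20.1 / 60
Power per kg = 30.9 * 20.1 / 60 = 10.3515 W/kg
Cost = power_per_kg / speed
Cost = 10.3515 / 0.83
Cost = 12.4717


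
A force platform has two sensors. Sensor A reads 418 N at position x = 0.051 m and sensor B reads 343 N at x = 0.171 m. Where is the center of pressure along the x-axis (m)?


COP_x = (F1*x1 + F2*x2) / (F1 + F2)
COP_x = (418*0.051 + 343*0.171) / (418 + 343)
Numerator = 79.9710
Denominator = 761
COP_x = 0.1051


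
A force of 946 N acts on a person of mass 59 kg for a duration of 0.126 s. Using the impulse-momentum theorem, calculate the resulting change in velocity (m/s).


J = F * dt = 946 * 0.126 = 119.1960 N*s
delta_v = J / m
delta_v = 119.1960 / 59
delta_v = 2.0203


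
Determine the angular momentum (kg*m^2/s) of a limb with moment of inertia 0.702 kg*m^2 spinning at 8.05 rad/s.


L = I * omega
L = 0.702 * 8.05
L = 5.6511


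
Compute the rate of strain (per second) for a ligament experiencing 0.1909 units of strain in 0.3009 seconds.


strain_rate = delta_strain / delta_t
strain_rate = 0.1909 / 0.3009
strain_rate = 0.6344


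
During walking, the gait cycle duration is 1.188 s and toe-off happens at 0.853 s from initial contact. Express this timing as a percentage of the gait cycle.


pct = (event_time / cycle_time) * 100
pct = (0.853 / 1.188) * 100
ratio = 0.7180
pct = 71.8013


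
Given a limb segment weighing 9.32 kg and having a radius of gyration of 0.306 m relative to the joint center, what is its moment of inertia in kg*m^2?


I = m * k^2
I = 9.32 * 0.306^2
k^2 = 0.0936
I = 0.8727


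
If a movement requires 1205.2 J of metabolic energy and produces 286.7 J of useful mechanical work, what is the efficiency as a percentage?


eta = (W_mech / E_meta) * 100
eta = (286.7 / 1205.2) * 100
ratio = 0.2379
eta = 23.7886


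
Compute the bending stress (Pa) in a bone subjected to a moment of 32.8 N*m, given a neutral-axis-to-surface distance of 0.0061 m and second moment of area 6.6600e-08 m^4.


sigma = M * c / I
sigma = 32.8 * 0.0061 / 6.6600e-08
M * c = 0.2001
sigma = 3.0042e+06


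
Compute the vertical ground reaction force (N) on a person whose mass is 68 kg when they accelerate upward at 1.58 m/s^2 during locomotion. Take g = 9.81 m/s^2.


GRF = m * (g + a)
GRF = 68 * (9.81 + 1.58)
GRF = 68 * 11.3900
GRF = 774.5200


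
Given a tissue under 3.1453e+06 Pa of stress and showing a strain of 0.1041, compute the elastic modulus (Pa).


E = stress / strain
E = 3.1453e+06 / 0.1041
E = 3.0214e+07


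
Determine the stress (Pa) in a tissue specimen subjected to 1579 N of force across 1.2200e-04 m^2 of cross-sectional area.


stress = F / A
stress = 1579 / 1.2200e-04
stress = 1.2943e+07


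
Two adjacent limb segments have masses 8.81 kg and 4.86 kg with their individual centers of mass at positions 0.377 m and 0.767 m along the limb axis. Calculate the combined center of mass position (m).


COM = (m1*x1 + m2*x2) / (m1 + m2)
COM = (8.81*0.377 + 4.86*0.767) / (8.81 + 4.86)
Numerator = 7.0490
Denominator = 13.6700
COM = 0.5157


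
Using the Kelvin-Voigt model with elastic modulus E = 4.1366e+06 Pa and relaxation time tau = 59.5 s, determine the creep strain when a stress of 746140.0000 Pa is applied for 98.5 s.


epsilon(t) = (sigma/E) * (1 - exp(-t/tau))
sigma/E = 746140.0000 / 4.1366e+06 = 0.1804
exp(-t/tau) = exp(-98.5 / 59.5) = 0.1910
epsilon = 0.1804 * (1 - 0.1910)
epsilon = 0.1459
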